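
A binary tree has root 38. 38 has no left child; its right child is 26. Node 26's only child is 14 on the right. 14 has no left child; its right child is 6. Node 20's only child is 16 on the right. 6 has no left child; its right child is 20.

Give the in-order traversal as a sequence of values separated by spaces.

38 26 14 6 20 16

In-order visits the left subtree, then the node, then the right subtree.
At 38: no left child.
Visit 38.
At 38: go right to 26.
  At 26: no left child.
  Visit 26.
  At 26: go right to 14.
    At 14: no left child.
    Visit 14.
    At 14: go right to 6.
      At 6: no left child.
      Visit 6.
      At 6: go right to 20.
        At 20: no left child.
        Visit 20.
        At 20: go right to 16.
          16 is a leaf — visit 16.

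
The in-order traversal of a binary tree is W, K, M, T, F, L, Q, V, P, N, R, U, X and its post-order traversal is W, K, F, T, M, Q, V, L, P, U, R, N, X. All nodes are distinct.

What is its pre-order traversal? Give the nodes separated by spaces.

X N P L M K W T F V Q R U

The last element of post-order is the root; it splits in-order into left and right subtrees.
Root X: left subtree has 12 nodes {W, K, M, T, F, L, Q, V, P, N, R, U}, right has 0 { }.
  Root N: left subtree has 9 nodes {W, K, M, T, F, L, Q, V, P}, right has 2 {R, U}.
    Root P: left subtree has 8 nodes {W, K, M, T, F, L, Q, V}, right has 0 { }.
      Root L: left subtree has 5 nodes {W, K, M, T, F}, right has 2 {Q, V}.
        Root M: left subtree has 2 nodes {W, K}, right has 2 {T, F}.
          Root K: left subtree has 1 node {W}, right has 0 { }.
          Root T: left subtree has 0 nodes { }, right has 1 {F}.
        Root V: left subtree has 1 node {Q}, right has 0 { }.
    Root R: left subtree has 0 nodes { }, right has 1 {U}.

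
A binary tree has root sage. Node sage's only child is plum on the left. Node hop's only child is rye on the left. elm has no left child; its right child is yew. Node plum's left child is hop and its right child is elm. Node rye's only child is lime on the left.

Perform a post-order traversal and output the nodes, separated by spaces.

Post-order visits the left subtree, then the right subtree, then the node.
At sage: go left to plum.
  At plum: go left to hop.
    At hop: go left to rye.
      At rye: go left to lime.
        lime is a leaf — visit lime.
      At rye: no right child.
      Visit rye.
    At hop: no right child.
    Visit hop.
  At plum: go right to elm.
    At elm: no left child.
    At elm: go right to yew.
      yew is a leaf — visit yew.
    Visit elm.
  Visit plum.
At sage: no right child.
Visit sage.

lime rye hop yew elm plum sage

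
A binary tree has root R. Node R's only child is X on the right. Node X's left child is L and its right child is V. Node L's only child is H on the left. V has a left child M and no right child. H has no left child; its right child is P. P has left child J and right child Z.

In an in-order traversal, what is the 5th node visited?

Z

In-order visits the left subtree, then the node, then the right subtree.
At R: no left child.
Visit R.
At R: go right to X.
  At X: go left to L.
    At L: go left to H.
      At H: no left child.
      Visit H.
      At H: go right to P.
        At P: go left to J.
          J is a leaf — visit J.
        Visit P.
        At P: go right to Z.
          Z is a leaf — visit Z.
    Visit L.
    At L: no right child.
  Visit X.
  At X: go right to V.
    At V: go left to M.
      M is a leaf — visit M.
    Visit V.
    At V: no right child.
Full in-order sequence: R, H, J, P, Z, L, X, M, V.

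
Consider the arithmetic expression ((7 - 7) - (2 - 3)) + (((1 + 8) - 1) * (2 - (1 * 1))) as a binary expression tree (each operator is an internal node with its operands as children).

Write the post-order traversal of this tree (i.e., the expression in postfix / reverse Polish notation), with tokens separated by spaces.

7 7 - 2 3 - - 1 8 + 1 - 2 1 1 * - * +

Post-order on an expression tree gives postfix notation: for each operator, emit left operand, right operand, then the operator.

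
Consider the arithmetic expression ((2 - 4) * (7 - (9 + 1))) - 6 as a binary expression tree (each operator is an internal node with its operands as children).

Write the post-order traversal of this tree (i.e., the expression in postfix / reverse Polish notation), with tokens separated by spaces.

Post-order on an expression tree gives postfix notation: for each operator, emit left operand, right operand, then the operator.

2 4 - 7 9 1 + - * 6 -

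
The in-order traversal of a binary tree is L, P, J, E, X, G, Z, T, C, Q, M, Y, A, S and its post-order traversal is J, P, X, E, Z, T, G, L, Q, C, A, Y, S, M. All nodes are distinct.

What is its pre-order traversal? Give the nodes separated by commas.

M, C, L, G, E, P, J, X, T, Z, Q, S, Y, A

The last element of post-order is the root; it splits in-order into left and right subtrees.
Root M: left subtree has 10 nodes {L, P, J, E, X, G, Z, T, C, Q}, right has 3 {Y, A, S}.
  Root C: left subtree has 8 nodes {L, P, J, E, X, G, Z, T}, right has 1 {Q}.
    Root L: left subtree has 0 nodes { }, right has 7 {P, J, E, X, G, Z, T}.
      Root G: left subtree has 4 nodes {P, J, E, X}, right has 2 {Z, T}.
        Root E: left subtree has 2 nodes {P, J}, right has 1 {X}.
          Root P: left subtree has 0 nodes { }, right has 1 {J}.
        Root T: left subtree has 1 node {Z}, right has 0 { }.
  Root S: left subtree has 2 nodes {Y, A}, right has 0 { }.
    Root Y: left subtree has 0 nodes { }, right has 1 {A}.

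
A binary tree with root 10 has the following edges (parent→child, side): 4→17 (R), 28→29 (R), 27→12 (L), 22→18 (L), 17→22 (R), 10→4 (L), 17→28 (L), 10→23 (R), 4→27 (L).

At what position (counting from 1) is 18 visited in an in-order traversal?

In-order visits the left subtree, then the node, then the right subtree.
At 10: go left to 4.
  At 4: go left to 27.
    At 27: go left to 12.
      12 is a leaf — visit 12.
    Visit 27.
    At 27: no right child.
  Visit 4.
  At 4: go right to 17.
    At 17: go left to 28.
      At 28: no left child.
      Visit 28.
      At 28: go right to 29.
        29 is a leaf — visit 29.
    Visit 17.
    At 17: go right to 22.
      At 22: go left to 18.
        18 is a leaf — visit 18.
      Visit 22.
      At 22: no right child.
Visit 10.
At 10: go right to 23.
  23 is a leaf — visit 23.
Full in-order sequence: 12, 27, 4, 28, 29, 17, 18, 22, 10, 23.

7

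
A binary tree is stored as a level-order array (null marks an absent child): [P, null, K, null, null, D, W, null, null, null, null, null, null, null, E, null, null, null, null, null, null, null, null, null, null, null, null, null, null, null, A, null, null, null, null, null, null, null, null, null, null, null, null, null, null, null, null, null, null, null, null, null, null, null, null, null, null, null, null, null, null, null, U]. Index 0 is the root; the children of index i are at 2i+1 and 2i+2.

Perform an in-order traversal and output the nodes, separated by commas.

In-order visits the left subtree, then the node, then the right subtree.
At P: no left child.
Visit P.
At P: go right to K.
  At K: go left to D.
    D is a leaf — visit D.
  Visit K.
  At K: go right to W.
    At W: no left child.
    Visit W.
    At W: go right to E.
      At E: no left child.
      Visit E.
      At E: go right to A.
        At A: no left child.
        Visit A.
        At A: go right to U.
          U is a leaf — visit U.

P, D, K, W, E, A, U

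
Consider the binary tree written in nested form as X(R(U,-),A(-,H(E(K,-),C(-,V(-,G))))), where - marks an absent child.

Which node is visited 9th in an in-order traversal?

In-order visits the left subtree, then the node, then the right subtree.
At X: go left to R.
  At R: go left to U.
    U is a leaf — visit U.
  Visit R.
  At R: no right child.
Visit X.
At X: go right to A.
  At A: no left child.
  Visit A.
  At A: go right to H.
    At H: go left to E.
      At E: go left to K.
        K is a leaf — visit K.
      Visit E.
      At E: no right child.
    Visit H.
    At H: go right to C.
      At C: no left child.
      Visit C.
      At C: go right to V.
        At V: no left child.
        Visit V.
        At V: go right to G.
          G is a leaf — visit G.
Full in-order sequence: U, R, X, A, K, E, H, C, V, G.

V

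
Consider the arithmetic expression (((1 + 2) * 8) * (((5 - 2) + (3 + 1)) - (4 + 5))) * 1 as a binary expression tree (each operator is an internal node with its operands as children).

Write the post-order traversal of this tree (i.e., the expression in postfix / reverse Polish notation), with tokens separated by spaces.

1 2 + 8 * 5 2 - 3 1 + + 4 5 + - * 1 *

Post-order on an expression tree gives postfix notation: for each operator, emit left operand, right operand, then the operator.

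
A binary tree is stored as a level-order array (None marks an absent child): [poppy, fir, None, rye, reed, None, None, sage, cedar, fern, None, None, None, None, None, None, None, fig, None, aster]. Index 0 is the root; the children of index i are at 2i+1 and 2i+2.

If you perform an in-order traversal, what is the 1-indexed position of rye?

In-order visits the left subtree, then the node, then the right subtree.
At poppy: go left to fir.
  At fir: go left to rye.
    At rye: go left to sage.
      sage is a leaf — visit sage.
    Visit rye.
    At rye: go right to cedar.
      At cedar: go left to fig.
        fig is a leaf — visit fig.
      Visit cedar.
      At cedar: no right child.
  Visit fir.
  At fir: go right to reed.
    At reed: go left to fern.
      At fern: go left to aster.
        aster is a leaf — visit aster.
      Visit fern.
      At fern: no right child.
    Visit reed.
    At reed: no right child.
Visit poppy.
At poppy: no right child.
Full in-order sequence: sage, rye, fig, cedar, fir, aster, fern, reed, poppy.

2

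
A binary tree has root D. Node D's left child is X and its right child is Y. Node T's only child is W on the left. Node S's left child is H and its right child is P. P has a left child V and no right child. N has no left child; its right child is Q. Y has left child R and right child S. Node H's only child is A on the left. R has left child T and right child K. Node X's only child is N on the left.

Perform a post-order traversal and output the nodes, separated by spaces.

Q N X W T K R A H V P S Y D

Post-order visits the left subtree, then the right subtree, then the node.
At D: go left to X.
  At X: go left to N.
    At N: no left child.
    At N: go right to Q.
      Q is a leaf — visit Q.
    Visit N.
  At X: no right child.
  Visit X.
At D: go right to Y.
  At Y: go left to R.
    At R: go left to T.
      At T: go left to W.
        W is a leaf — visit W.
      At T: no right child.
      Visit T.
    At R: go right to K.
      K is a leaf — visit K.
    Visit R.
  At Y: go right to S.
    At S: go left to H.
      At H: go left to A.
        A is a leaf — visit A.
      At H: no right child.
      Visit H.
    At S: go right to P.
      At P: go left to V.
        V is a leaf — visit V.
      At P: no right child.
      Visit P.
    Visit S.
  Visit Y.
Visit D.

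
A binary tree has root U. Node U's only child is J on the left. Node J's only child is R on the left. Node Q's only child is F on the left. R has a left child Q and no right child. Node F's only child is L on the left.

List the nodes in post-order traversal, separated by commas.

Post-order visits the left subtree, then the right subtree, then the node.
At U: go left to J.
  At J: go left to R.
    At R: go left to Q.
      At Q: go left to F.
        At F: go left to L.
          L is a leaf — visit L.
        At F: no right child.
        Visit F.
      At Q: no right child.
      Visit Q.
    At R: no right child.
    Visit R.
  At J: no right child.
  Visit J.
At U: no right child.
Visit U.

L, F, Q, R, J, U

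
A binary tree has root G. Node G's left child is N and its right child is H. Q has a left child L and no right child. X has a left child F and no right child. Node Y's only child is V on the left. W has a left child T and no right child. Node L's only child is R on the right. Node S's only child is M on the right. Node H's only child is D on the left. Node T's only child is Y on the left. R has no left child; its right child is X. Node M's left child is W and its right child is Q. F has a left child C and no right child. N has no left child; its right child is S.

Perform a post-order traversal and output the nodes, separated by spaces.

V Y T W C F X R L Q M S N D H G

Post-order visits the left subtree, then the right subtree, then the node.
At G: go left to N.
  At N: no left child.
  At N: go right to S.
    At S: no left child.
    At S: go right to M.
      At M: go left to W.
        At W: go left to T.
          At T: go left to Y.
            At Y: go left to V.
              V is a leaf — visit V.
            At Y: no right child.
            Visit Y.
          At T: no right child.
          Visit T.
        At W: no right child.
        Visit W.
      At M: go right to Q.
        At Q: go left to L.
          At L: no left child.
          At L: go right to R.
            At R: no left child.
            At R: go right to X.
              At X: go left to F.
                At F: go left to C.
                  C is a leaf — visit C.
                At F: no right child.
                Visit F.
              At X: no right child.
              Visit X.
            Visit R.
          Visit L.
        At Q: no right child.
        Visit Q.
      Visit M.
    Visit S.
  Visit N.
At G: go right to H.
  At H: go left to D.
    D is a leaf — visit D.
  At H: no right child.
  Visit H.
Visit G.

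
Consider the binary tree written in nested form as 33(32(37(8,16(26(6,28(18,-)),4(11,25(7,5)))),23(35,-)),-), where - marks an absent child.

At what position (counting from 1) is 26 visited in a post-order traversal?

Post-order visits the left subtree, then the right subtree, then the node.
At 33: go left to 32.
  At 32: go left to 37.
    At 37: go left to 8.
      8 is a leaf — visit 8.
    At 37: go right to 16.
      At 16: go left to 26.
        At 26: go left to 6.
          6 is a leaf — visit 6.
        At 26: go right to 28.
          At 28: go left to 18.
            18 is a leaf — visit 18.
          At 28: no right child.
          Visit 28.
        Visit 26.
      At 16: go right to 4.
        At 4: go left to 11.
          11 is a leaf — visit 11.
        At 4: go right to 25.
          At 25: go left to 7.
            7 is a leaf — visit 7.
          At 25: go right to 5.
            5 is a leaf — visit 5.
          Visit 25.
        Visit 4.
      Visit 16.
    Visit 37.
  At 32: go right to 23.
    At 23: go left to 35.
      35 is a leaf — visit 35.
    At 23: no right child.
    Visit 23.
  Visit 32.
At 33: no right child.
Visit 33.
Full post-order sequence: 8, 6, 18, 28, 26, 11, 7, 5, 25, 4, 16, 37, 35, 23, 32, 33.

5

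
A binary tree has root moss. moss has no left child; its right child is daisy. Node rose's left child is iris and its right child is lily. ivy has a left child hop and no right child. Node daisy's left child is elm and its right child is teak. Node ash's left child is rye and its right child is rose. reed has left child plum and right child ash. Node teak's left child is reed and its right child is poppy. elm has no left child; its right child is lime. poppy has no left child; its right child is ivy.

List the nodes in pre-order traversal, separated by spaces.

moss daisy elm lime teak reed plum ash rye rose iris lily poppy ivy hop

Pre-order visits the node, then its left subtree, then its right subtree.
Visit moss.
At moss: no left child.
At moss: go right to daisy.
  Visit daisy.
  At daisy: go left to elm.
    Visit elm.
    At elm: no left child.
    At elm: go right to lime.
      lime is a leaf — visit lime.
  At daisy: go right to teak.
    Visit teak.
    At teak: go left to reed.
      Visit reed.
      At reed: go left to plum.
        plum is a leaf — visit plum.
      At reed: go right to ash.
        Visit ash.
        At ash: go left to rye.
          rye is a leaf — visit rye.
        At ash: go right to rose.
          Visit rose.
          At rose: go left to iris.
            iris is a leaf — visit iris.
          At rose: go right to lily.
            lily is a leaf — visit lily.
    At teak: go right to poppy.
      Visit poppy.
      At poppy: no left child.
      At poppy: go right to ivy.
        Visit ivy.
        At ivy: go left to hop.
          hop is a leaf — visit hop.
        At ivy: no right child.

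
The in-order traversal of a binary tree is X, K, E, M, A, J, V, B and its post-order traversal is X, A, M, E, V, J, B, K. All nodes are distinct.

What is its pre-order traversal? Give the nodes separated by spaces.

K X B J E M A V

The last element of post-order is the root; it splits in-order into left and right subtrees.
Root K: left subtree has 1 node {X}, right has 6 {E, M, A, J, V, B}.
  Root B: left subtree has 5 nodes {E, M, A, J, V}, right has 0 { }.
    Root J: left subtree has 3 nodes {E, M, A}, right has 1 {V}.
      Root E: left subtree has 0 nodes { }, right has 2 {M, A}.
        Root M: left subtree has 0 nodes { }, right has 1 {A}.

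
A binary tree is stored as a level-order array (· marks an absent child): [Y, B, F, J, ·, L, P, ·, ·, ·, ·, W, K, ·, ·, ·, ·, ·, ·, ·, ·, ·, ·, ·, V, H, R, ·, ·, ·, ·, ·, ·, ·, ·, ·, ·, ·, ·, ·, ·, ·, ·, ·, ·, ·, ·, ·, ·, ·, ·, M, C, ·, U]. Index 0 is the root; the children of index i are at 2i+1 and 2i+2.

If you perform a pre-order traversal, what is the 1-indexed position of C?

Pre-order visits the node, then its left subtree, then its right subtree.
Visit Y.
At Y: go left to B.
  Visit B.
  At B: go left to J.
    J is a leaf — visit J.
  At B: no right child.
At Y: go right to F.
  Visit F.
  At F: go left to L.
    Visit L.
    At L: go left to W.
      Visit W.
      At W: no left child.
      At W: go right to V.
        V is a leaf — visit V.
    At L: go right to K.
      Visit K.
      At K: go left to H.
        Visit H.
        At H: go left to M.
          M is a leaf — visit M.
        At H: go right to C.
          C is a leaf — visit C.
      At K: go right to R.
        Visit R.
        At R: no left child.
        At R: go right to U.
          U is a leaf — visit U.
  At F: go right to P.
    P is a leaf — visit P.
Full pre-order sequence: Y, B, J, F, L, W, V, K, H, M, C, R, U, P.

11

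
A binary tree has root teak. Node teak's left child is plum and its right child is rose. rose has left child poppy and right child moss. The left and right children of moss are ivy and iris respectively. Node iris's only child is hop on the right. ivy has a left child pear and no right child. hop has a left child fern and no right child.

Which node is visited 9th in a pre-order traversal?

hop

Pre-order visits the node, then its left subtree, then its right subtree.
Visit teak.
At teak: go left to plum.
  plum is a leaf — visit plum.
At teak: go right to rose.
  Visit rose.
  At rose: go left to poppy.
    poppy is a leaf — visit poppy.
  At rose: go right to moss.
    Visit moss.
    At moss: go left to ivy.
      Visit ivy.
      At ivy: go left to pear.
        pear is a leaf — visit pear.
      At ivy: no right child.
    At moss: go right to iris.
      Visit iris.
      At iris: no left child.
      At iris: go right to hop.
        Visit hop.
        At hop: go left to fern.
          fern is a leaf — visit fern.
        At hop: no right child.
Full pre-order sequence: teak, plum, rose, poppy, moss, ivy, pear, iris, hop, fern.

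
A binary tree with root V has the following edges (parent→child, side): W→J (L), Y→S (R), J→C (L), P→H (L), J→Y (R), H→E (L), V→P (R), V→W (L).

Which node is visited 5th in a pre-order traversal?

Pre-order visits the node, then its left subtree, then its right subtree.
Visit V.
At V: go left to W.
  Visit W.
  At W: go left to J.
    Visit J.
    At J: go left to C.
      C is a leaf — visit C.
    At J: go right to Y.
      Visit Y.
      At Y: no left child.
      At Y: go right to S.
        S is a leaf — visit S.
  At W: no right child.
At V: go right to P.
  Visit P.
  At P: go left to H.
    Visit H.
    At H: go left to E.
      E is a leaf — visit E.
    At H: no right child.
  At P: no right child.
Full pre-order sequence: V, W, J, C, Y, S, P, H, E.

Y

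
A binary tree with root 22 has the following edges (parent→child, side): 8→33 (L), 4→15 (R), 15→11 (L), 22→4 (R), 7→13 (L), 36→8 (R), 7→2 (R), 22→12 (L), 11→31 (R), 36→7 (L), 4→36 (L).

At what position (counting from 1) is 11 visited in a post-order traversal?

9

Post-order visits the left subtree, then the right subtree, then the node.
At 22: go left to 12.
  12 is a leaf — visit 12.
At 22: go right to 4.
  At 4: go left to 36.
    At 36: go left to 7.
      At 7: go left to 13.
        13 is a leaf — visit 13.
      At 7: go right to 2.
        2 is a leaf — visit 2.
      Visit 7.
    At 36: go right to 8.
      At 8: go left to 33.
        33 is a leaf — visit 33.
      At 8: no right child.
      Visit 8.
    Visit 36.
  At 4: go right to 15.
    At 15: go left to 11.
      At 11: no left child.
      At 11: go right to 31.
        31 is a leaf — visit 31.
      Visit 11.
    At 15: no right child.
    Visit 15.
  Visit 4.
Visit 22.
Full post-order sequence: 12, 13, 2, 7, 33, 8, 36, 31, 11, 15, 4, 22.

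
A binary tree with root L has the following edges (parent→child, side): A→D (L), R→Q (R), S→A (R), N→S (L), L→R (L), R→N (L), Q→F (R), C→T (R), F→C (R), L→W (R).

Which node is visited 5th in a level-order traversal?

Level-order visits nodes level by level from the root, left to right within each level.
Level 0: L
Level 1: R, W
Level 2: N, Q
Level 3: S, F
Level 4: A, C
Level 5: D, T
Full level-order sequence: L, R, W, N, Q, S, F, A, C, D, T.

Q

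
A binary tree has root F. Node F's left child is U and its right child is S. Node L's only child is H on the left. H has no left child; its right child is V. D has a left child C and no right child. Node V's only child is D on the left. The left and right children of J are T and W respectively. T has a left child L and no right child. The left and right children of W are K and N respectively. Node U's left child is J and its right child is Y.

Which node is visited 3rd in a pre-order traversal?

J

Pre-order visits the node, then its left subtree, then its right subtree.
Visit F.
At F: go left to U.
  Visit U.
  At U: go left to J.
    Visit J.
    At J: go left to T.
      Visit T.
      At T: go left to L.
        Visit L.
        At L: go left to H.
          Visit H.
          At H: no left child.
          At H: go right to V.
            Visit V.
            At V: go left to D.
              Visit D.
              At D: go left to C.
                C is a leaf — visit C.
              At D: no right child.
            At V: no right child.
        At L: no right child.
      At T: no right child.
    At J: go right to W.
      Visit W.
      At W: go left to K.
        K is a leaf — visit K.
      At W: go right to N.
        N is a leaf — visit N.
  At U: go right to Y.
    Y is a leaf — visit Y.
At F: go right to S.
  S is a leaf — visit S.
Full pre-order sequence: F, U, J, T, L, H, V, D, C, W, K, N, Y, S.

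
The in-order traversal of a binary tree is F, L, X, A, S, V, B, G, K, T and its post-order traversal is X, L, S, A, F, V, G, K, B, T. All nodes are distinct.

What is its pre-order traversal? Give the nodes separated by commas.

T, B, V, F, A, L, X, S, K, G

The last element of post-order is the root; it splits in-order into left and right subtrees.
Root T: left subtree has 9 nodes {F, L, X, A, S, V, B, G, K}, right has 0 { }.
  Root B: left subtree has 6 nodes {F, L, X, A, S, V}, right has 2 {G, K}.
    Root V: left subtree has 5 nodes {F, L, X, A, S}, right has 0 { }.
      Root F: left subtree has 0 nodes { }, right has 4 {L, X, A, S}.
        Root A: left subtree has 2 nodes {L, X}, right has 1 {S}.
          Root L: left subtree has 0 nodes { }, right has 1 {X}.
    Root K: left subtree has 1 node {G}, right has 0 { }.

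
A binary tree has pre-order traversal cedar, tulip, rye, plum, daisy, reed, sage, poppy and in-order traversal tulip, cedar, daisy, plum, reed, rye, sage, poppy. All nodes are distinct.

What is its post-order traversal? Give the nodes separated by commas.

tulip, daisy, reed, plum, poppy, sage, rye, cedar

The first element of pre-order is the root; it splits in-order into left and right subtrees.
Root cedar: left subtree has 1 node {tulip}, right has 6 {daisy, plum, reed, rye, sage, poppy}.
  Root rye: left subtree has 3 nodes {daisy, plum, reed}, right has 2 {sage, poppy}.
    Root plum: left subtree has 1 node {daisy}, right has 1 {reed}.
    Root sage: left subtree has 0 nodes { }, right has 1 {poppy}.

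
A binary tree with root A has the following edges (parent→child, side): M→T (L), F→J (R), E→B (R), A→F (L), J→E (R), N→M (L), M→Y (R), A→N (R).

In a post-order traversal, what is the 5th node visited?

Post-order visits the left subtree, then the right subtree, then the node.
At A: go left to F.
  At F: no left child.
  At F: go right to J.
    At J: no left child.
    At J: go right to E.
      At E: no left child.
      At E: go right to B.
        B is a leaf — visit B.
      Visit E.
    Visit J.
  Visit F.
At A: go right to N.
  At N: go left to M.
    At M: go left to T.
      T is a leaf — visit T.
    At M: go right to Y.
      Y is a leaf — visit Y.
    Visit M.
  At N: no right child.
  Visit N.
Visit A.
Full post-order sequence: B, E, J, F, T, Y, M, N, A.

T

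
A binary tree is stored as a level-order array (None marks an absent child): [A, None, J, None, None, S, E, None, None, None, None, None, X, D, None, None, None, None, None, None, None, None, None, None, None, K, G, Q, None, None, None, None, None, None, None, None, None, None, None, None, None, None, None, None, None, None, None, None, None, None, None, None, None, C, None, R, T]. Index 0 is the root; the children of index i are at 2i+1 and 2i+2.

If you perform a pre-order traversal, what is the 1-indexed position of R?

11

Pre-order visits the node, then its left subtree, then its right subtree.
Visit A.
At A: no left child.
At A: go right to J.
  Visit J.
  At J: go left to S.
    Visit S.
    At S: no left child.
    At S: go right to X.
      Visit X.
      At X: go left to K.
        K is a leaf — visit K.
      At X: go right to G.
        Visit G.
        At G: go left to C.
          C is a leaf — visit C.
        At G: no right child.
  At J: go right to E.
    Visit E.
    At E: go left to D.
      Visit D.
      At D: go left to Q.
        Visit Q.
        At Q: go left to R.
          R is a leaf — visit R.
        At Q: go right to T.
          T is a leaf — visit T.
      At D: no right child.
    At E: no right child.
Full pre-order sequence: A, J, S, X, K, G, C, E, D, Q, R, T.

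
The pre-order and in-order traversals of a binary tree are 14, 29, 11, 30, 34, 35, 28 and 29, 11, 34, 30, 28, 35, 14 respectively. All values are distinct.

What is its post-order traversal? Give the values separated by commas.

34, 28, 35, 30, 11, 29, 14

The first element of pre-order is the root; it splits in-order into left and right subtrees.
Root 14: left subtree has 6 nodes {29, 11, 34, 30, 28, 35}, right has 0 { }.
  Root 29: left subtree has 0 nodes { }, right has 5 {11, 34, 30, 28, 35}.
    Root 11: left subtree has 0 nodes { }, right has 4 {34, 30, 28, 35}.
      Root 30: left subtree has 1 node {34}, right has 2 {28, 35}.
        Root 35: left subtree has 1 node {28}, right has 0 { }.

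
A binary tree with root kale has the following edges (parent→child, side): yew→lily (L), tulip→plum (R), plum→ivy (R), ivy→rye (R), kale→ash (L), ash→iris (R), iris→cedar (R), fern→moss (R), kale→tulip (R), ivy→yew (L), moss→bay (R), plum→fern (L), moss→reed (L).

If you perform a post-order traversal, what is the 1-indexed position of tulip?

Post-order visits the left subtree, then the right subtree, then the node.
At kale: go left to ash.
  At ash: no left child.
  At ash: go right to iris.
    At iris: no left child.
    At iris: go right to cedar.
      cedar is a leaf — visit cedar.
    Visit iris.
  Visit ash.
At kale: go right to tulip.
  At tulip: no left child.
  At tulip: go right to plum.
    At plum: go left to fern.
      At fern: no left child.
      At fern: go right to moss.
        At moss: go left to reed.
          reed is a leaf — visit reed.
        At moss: go right to bay.
          bay is a leaf — visit bay.
        Visit moss.
      Visit fern.
    At plum: go right to ivy.
      At ivy: go left to yew.
        At yew: go left to lily.
          lily is a leaf — visit lily.
        At yew: no right child.
        Visit yew.
      At ivy: go right to rye.
        rye is a leaf — visit rye.
      Visit ivy.
    Visit plum.
  Visit tulip.
Visit kale.
Full post-order sequence: cedar, iris, ash, reed, bay, moss, fern, lily, yew, rye, ivy, plum, tulip, kale.

13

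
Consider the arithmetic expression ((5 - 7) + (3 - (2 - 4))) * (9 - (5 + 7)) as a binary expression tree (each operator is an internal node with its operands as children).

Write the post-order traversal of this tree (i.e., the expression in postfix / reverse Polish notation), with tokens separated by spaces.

Post-order on an expression tree gives postfix notation: for each operator, emit left operand, right operand, then the operator.

5 7 - 3 2 4 - - + 9 5 7 + - *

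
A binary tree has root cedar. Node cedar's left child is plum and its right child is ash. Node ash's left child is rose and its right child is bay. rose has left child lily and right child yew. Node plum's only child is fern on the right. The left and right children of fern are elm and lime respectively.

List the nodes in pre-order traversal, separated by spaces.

cedar plum fern elm lime ash rose lily yew bay

Pre-order visits the node, then its left subtree, then its right subtree.
Visit cedar.
At cedar: go left to plum.
  Visit plum.
  At plum: no left child.
  At plum: go right to fern.
    Visit fern.
    At fern: go left to elm.
      elm is a leaf — visit elm.
    At fern: go right to lime.
      lime is a leaf — visit lime.
At cedar: go right to ash.
  Visit ash.
  At ash: go left to rose.
    Visit rose.
    At rose: go left to lily.
      lily is a leaf — visit lily.
    At rose: go right to yew.
      yew is a leaf — visit yew.
  At ash: go right to bay.
    bay is a leaf — visit bay.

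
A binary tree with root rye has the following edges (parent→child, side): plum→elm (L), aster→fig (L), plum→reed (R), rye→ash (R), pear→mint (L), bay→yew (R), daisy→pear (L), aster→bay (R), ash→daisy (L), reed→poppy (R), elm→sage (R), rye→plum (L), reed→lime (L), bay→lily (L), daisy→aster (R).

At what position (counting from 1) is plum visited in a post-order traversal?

6

Post-order visits the left subtree, then the right subtree, then the node.
At rye: go left to plum.
  At plum: go left to elm.
    At elm: no left child.
    At elm: go right to sage.
      sage is a leaf — visit sage.
    Visit elm.
  At plum: go right to reed.
    At reed: go left to lime.
      lime is a leaf — visit lime.
    At reed: go right to poppy.
      poppy is a leaf — visit poppy.
    Visit reed.
  Visit plum.
At rye: go right to ash.
  At ash: go left to daisy.
    At daisy: go left to pear.
      At pear: go left to mint.
        mint is a leaf — visit mint.
      At pear: no right child.
      Visit pear.
    At daisy: go right to aster.
      At aster: go left to fig.
        fig is a leaf — visit fig.
      At aster: go right to bay.
        At bay: go left to lily.
          lily is a leaf — visit lily.
        At bay: go right to yew.
          yew is a leaf — visit yew.
        Visit bay.
      Visit aster.
    Visit daisy.
  At ash: no right child.
  Visit ash.
Visit rye.
Full post-order sequence: sage, elm, lime, poppy, reed, plum, mint, pear, fig, lily, yew, bay, aster, daisy, ash, rye.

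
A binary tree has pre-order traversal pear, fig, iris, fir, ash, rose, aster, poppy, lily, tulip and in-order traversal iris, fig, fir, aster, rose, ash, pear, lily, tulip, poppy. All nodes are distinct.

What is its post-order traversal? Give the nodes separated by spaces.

iris aster rose ash fir fig tulip lily poppy pear

The first element of pre-order is the root; it splits in-order into left and right subtrees.
Root pear: left subtree has 6 nodes {iris, fig, fir, aster, rose, ash}, right has 3 {lily, tulip, poppy}.
  Root fig: left subtree has 1 node {iris}, right has 4 {fir, aster, rose, ash}.
    Root fir: left subtree has 0 nodes { }, right has 3 {aster, rose, ash}.
      Root ash: left subtree has 2 nodes {aster, rose}, right has 0 { }.
        Root rose: left subtree has 1 node {aster}, right has 0 { }.
  Root poppy: left subtree has 2 nodes {lily, tulip}, right has 0 { }.
    Root lily: left subtree has 0 nodes { }, right has 1 {tulip}.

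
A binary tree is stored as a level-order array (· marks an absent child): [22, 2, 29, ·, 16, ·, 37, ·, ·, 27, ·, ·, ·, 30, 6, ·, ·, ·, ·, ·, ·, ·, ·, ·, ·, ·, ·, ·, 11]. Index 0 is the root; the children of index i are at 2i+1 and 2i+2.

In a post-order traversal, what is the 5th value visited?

30

Post-order visits the left subtree, then the right subtree, then the node.
At 22: go left to 2.
  At 2: no left child.
  At 2: go right to 16.
    At 16: go left to 27.
      27 is a leaf — visit 27.
    At 16: no right child.
    Visit 16.
  Visit 2.
At 22: go right to 29.
  At 29: no left child.
  At 29: go right to 37.
    At 37: go left to 30.
      At 30: no left child.
      At 30: go right to 11.
        11 is a leaf — visit 11.
      Visit 30.
    At 37: go right to 6.
      6 is a leaf — visit 6.
    Visit 37.
  Visit 29.
Visit 22.
Full post-order sequence: 27, 16, 2, 11, 30, 6, 37, 29, 22.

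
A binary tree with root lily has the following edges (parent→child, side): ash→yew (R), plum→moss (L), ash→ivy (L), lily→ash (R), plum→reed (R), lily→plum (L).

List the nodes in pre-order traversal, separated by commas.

lily, plum, moss, reed, ash, ivy, yew

Pre-order visits the node, then its left subtree, then its right subtree.
Visit lily.
At lily: go left to plum.
  Visit plum.
  At plum: go left to moss.
    moss is a leaf — visit moss.
  At plum: go right to reed.
    reed is a leaf — visit reed.
At lily: go right to ash.
  Visit ash.
  At ash: go left to ivy.
    ivy is a leaf — visit ivy.
  At ash: go right to yew.
    yew is a leaf — visit yew.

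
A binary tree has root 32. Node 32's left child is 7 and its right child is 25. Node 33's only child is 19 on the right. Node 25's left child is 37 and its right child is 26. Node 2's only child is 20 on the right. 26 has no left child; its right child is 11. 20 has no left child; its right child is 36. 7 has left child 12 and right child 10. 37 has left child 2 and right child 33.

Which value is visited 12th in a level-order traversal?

Level-order visits nodes level by level from the root, left to right within each level.
Level 0: 32
Level 1: 7, 25
Level 2: 12, 10, 37, 26
Level 3: 2, 33, 11
Level 4: 20, 19
Level 5: 36
Full level-order sequence: 32, 7, 25, 12, 10, 37, 26, 2, 33, 11, 20, 19, 36.

19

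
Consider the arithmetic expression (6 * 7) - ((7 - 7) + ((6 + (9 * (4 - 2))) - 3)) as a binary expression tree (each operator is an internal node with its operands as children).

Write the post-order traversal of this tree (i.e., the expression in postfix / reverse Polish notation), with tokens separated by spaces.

Post-order on an expression tree gives postfix notation: for each operator, emit left operand, right operand, then the operator.

6 7 * 7 7 - 6 9 4 2 - * + 3 - + -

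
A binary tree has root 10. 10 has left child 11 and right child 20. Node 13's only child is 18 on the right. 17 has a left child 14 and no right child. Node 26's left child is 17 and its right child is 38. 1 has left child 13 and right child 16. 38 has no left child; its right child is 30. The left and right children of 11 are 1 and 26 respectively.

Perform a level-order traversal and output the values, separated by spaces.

Level-order visits nodes level by level from the root, left to right within each level.
Level 0: 10
Level 1: 11, 20
Level 2: 1, 26
Level 3: 13, 16, 17, 38
Level 4: 18, 14, 30

10 11 20 1 26 13 16 17 38 18 14 30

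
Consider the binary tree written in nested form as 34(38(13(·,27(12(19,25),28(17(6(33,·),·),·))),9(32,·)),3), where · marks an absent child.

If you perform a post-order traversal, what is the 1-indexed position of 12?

Post-order visits the left subtree, then the right subtree, then the node.
At 34: go left to 38.
  At 38: go left to 13.
    At 13: no left child.
    At 13: go right to 27.
      At 27: go left to 12.
        At 12: go left to 19.
          19 is a leaf — visit 19.
        At 12: go right to 25.
          25 is a leaf — visit 25.
        Visit 12.
      At 27: go right to 28.
        At 28: go left to 17.
          At 17: go left to 6.
            At 6: go left to 33.
              33 is a leaf — visit 33.
            At 6: no right child.
            Visit 6.
          At 17: no right child.
          Visit 17.
        At 28: no right child.
        Visit 28.
      Visit 27.
    Visit 13.
  At 38: go right to 9.
    At 9: go left to 32.
      32 is a leaf — visit 32.
    At 9: no right child.
    Visit 9.
  Visit 38.
At 34: go right to 3.
  3 is a leaf — visit 3.
Visit 34.
Full post-order sequence: 19, 25, 12, 33, 6, 17, 28, 27, 13, 32, 9, 38, 3, 34.

3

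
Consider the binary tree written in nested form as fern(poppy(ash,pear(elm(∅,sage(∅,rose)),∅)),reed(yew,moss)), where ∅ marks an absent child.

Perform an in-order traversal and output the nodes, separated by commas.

ash, poppy, elm, sage, rose, pear, fern, yew, reed, moss

In-order visits the left subtree, then the node, then the right subtree.
At fern: go left to poppy.
  At poppy: go left to ash.
    ash is a leaf — visit ash.
  Visit poppy.
  At poppy: go right to pear.
    At pear: go left to elm.
      At elm: no left child.
      Visit elm.
      At elm: go right to sage.
        At sage: no left child.
        Visit sage.
        At sage: go right to rose.
          rose is a leaf — visit rose.
    Visit pear.
    At pear: no right child.
Visit fern.
At fern: go right to reed.
  At reed: go left to yew.
    yew is a leaf — visit yew.
  Visit reed.
  At reed: go right to moss.
    moss is a leaf — visit moss.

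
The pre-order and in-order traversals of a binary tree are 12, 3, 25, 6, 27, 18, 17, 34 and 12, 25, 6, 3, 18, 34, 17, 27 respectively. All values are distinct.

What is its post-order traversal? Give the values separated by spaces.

6 25 34 17 18 27 3 12

The first element of pre-order is the root; it splits in-order into left and right subtrees.
Root 12: left subtree has 0 nodes { }, right has 7 {25, 6, 3, 18, 34, 17, 27}.
  Root 3: left subtree has 2 nodes {25, 6}, right has 4 {18, 34, 17, 27}.
    Root 25: left subtree has 0 nodes { }, right has 1 {6}.
    Root 27: left subtree has 3 nodes {18, 34, 17}, right has 0 { }.
      Root 18: left subtree has 0 nodes { }, right has 2 {34, 17}.
        Root 17: left subtree has 1 node {34}, right has 0 { }.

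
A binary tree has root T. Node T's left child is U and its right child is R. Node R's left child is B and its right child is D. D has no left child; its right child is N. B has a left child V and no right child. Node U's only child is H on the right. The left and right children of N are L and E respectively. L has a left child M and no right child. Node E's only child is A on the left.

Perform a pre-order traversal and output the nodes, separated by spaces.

T U H R B V D N L M E A

Pre-order visits the node, then its left subtree, then its right subtree.
Visit T.
At T: go left to U.
  Visit U.
  At U: no left child.
  At U: go right to H.
    H is a leaf — visit H.
At T: go right to R.
  Visit R.
  At R: go left to B.
    Visit B.
    At B: go left to V.
      V is a leaf — visit V.
    At B: no right child.
  At R: go right to D.
    Visit D.
    At D: no left child.
    At D: go right to N.
      Visit N.
      At N: go left to L.
        Visit L.
        At L: go left to M.
          M is a leaf — visit M.
        At L: no right child.
      At N: go right to E.
        Visit E.
        At E: go left to A.
          A is a leaf — visit A.
        At E: no right child.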